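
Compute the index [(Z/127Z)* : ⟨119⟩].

Since 119 ∈ (Z/127Z)^×, its order divides φ(127) = 127 − 1 = 126 = 2 · 3^2 · 7.
Divisors of 126: 1, 2, 3, 6, 7, 9, 14, 18, 21, 42, 63, 126.
Evaluate successive powers at the divisors of 126:
119^1 ≡ 119 (mod 127)
119^2 ≡ 64 (mod 127)
119^3 ≡ 123 (mod 127)
119^6 ≡ 16 (mod 127)
119^7 ≡ 126 (mod 127)
119^9 ≡ 63 (mod 127)
119^14 ≡ 1 (mod 127) ✓
Thus |⟨119⟩| = ord(119) = 14.
[(Z/127Z)^× : ⟨119⟩] = 126/14 = 9.

9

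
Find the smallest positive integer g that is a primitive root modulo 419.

2

φ(419) = 419 − 1 = 418 = 2 · 11 · 19.
Test candidates g = 2, 3, … against the prime factors q ∈ {2, 11, 19} of φ(419): g is a generator iff g^(418/q) ≢ 1 for every such q.
g = 2: 2^209 ≡ 418; 2^38 ≡ 334; 2^22 ≡ 114 — none is 1, so 2 is a primitive root.
The smallest primitive root modulo 419 is 2.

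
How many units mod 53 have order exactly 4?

φ(53) = 53 − 1 = 52 = 2^2 · 13.
(Z/53Z)^× is cyclic (|G| = 52); a cyclic group of order m has exactly φ(d) elements of each order d | m, and none otherwise.
4 = 2^2 divides 52, and φ(4) = 2.

2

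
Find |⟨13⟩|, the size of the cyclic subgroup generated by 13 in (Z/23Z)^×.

ord(13) | φ(23) = 23 − 1 = 22 = 2 · 11.
Divisors of 22: 1, 2, 11, 22.
Check 13^d mod 23 for each divisor in increasing order:
13^1 ≡ 13 (mod 23)
13^2 ≡ 8 (mod 23)
13^11 ≡ 1 (mod 23) ✓
The smallest such exponent is 11, so the order of 13 is 11.

11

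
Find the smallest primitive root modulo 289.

φ(289) = φ(17^2) = 17·(17−1) = 272 = 2^4 · 17.
g is a primitive root iff g^(272/q) ≢ 1 (mod 289) for each prime q ∈ {2, 17}.
g = 2: 2^136 ≡ 1 — hits 1, so not a primitive root.
g = 3: 3^136 ≡ 288; 3^16 ≡ 171 — none is 1, so 3 is a primitive root.
Hence the least primitive root of 289 is 3.

3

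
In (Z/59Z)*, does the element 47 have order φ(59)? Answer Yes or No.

φ(59) = 59 − 1 = 58 = 2 · 29.
An element g generates (Z/59Z)^× iff g^(58/q) ≢ 1 (mod 59) for each prime q ∈ {2, 29}.
47^29 ≡ 58 (mod 59)  [q = 2: ≢ 1 ✓]
47^2 ≡ 26 (mod 59)  [q = 29: ≢ 1 ✓]
All checks pass, so 47 has order 58 and is a primitive root modulo 59.

Yes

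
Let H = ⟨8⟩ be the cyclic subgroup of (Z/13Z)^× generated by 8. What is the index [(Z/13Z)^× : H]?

3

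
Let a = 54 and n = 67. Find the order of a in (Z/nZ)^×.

33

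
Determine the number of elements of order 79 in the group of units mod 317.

φ(317) = 317 − 1 = 316 = 2^2 · 79.
(Z/317Z)^× is cyclic (|G| = 316); a cyclic group of order m has exactly φ(d) elements of each order d | m, and none otherwise.
79 | 316, and φ(79) = 79 − 1 = 78.

78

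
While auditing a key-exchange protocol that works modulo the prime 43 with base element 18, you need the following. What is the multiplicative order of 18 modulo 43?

The order of 18 must divide φ(43) = 43 − 1 = 42 = 2 · 3 · 7.
Divisors of 42: 1, 2, 3, 6, 7, 14, 21, 42.
Compute 18^d (mod 43) for the divisors d until we hit 1:
18^1 ≡ 18
18^2 ≡ 23
18^3 ≡ 27
18^6 ≡ 41
18^7 ≡ 7
18^14 ≡ 6
18^21 ≡ 42
18^42 ≡ 1
Hence ord(18) = 42.

42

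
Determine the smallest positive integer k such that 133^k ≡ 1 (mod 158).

The order of 133 must divide φ(158) = φ(2)·φ(79) = 1·78 = 78 = 2 · 3 · 13.
Divisors of 78: 1, 2, 3, 6, 13, 26, 39, 78.
Evaluate successive powers at the divisors of 78:
133^1 ≡ 133
133^2 ≡ 151
133^3 ≡ 17
133^6 ≡ 131
133^13 ≡ 103
133^26 ≡ 23
133^39 ≡ 157
133^78 ≡ 1
Hence ord(133) = 78.

78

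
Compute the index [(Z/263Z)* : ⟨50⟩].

2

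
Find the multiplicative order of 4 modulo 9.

3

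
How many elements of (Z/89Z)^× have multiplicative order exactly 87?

0

φ(89) = 89 − 1 = 88 = 2^3 · 11.
In a cyclic group of order 88, there are φ(d) elements of order d for each divisor d of 88, and zero for non-divisors.
Here 88 is not a multiple of 87, so there are no elements of order 87.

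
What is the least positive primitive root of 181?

2

φ(181) = 181 − 1 = 180 = 2^2 · 3^2 · 5.
Test candidates g = 2, 3, … against the prime factors q ∈ {2, 3, 5} of φ(181): g is a generator iff g^(180/q) ≢ 1 for every such q.
g = 2: 2^90 ≡ 180; 2^60 ≡ 48; 2^36 ≡ 59 — none is 1, so 2 is a primitive root.
The smallest primitive root modulo 181 is 2.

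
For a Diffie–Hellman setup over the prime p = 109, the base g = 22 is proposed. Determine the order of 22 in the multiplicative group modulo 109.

27

By Lagrange's theorem, ord_109(22) divides φ(109) = 109 − 1 = 108 = 2^2 · 3^3.
Divisors of 108: 1, 2, 3, 4, 6, 9, 12, 18, 27, 36, 54, 108.
Check 22^d mod 109 for each divisor in increasing order:
22^1 ≡ 22 (mod 109)
22^2 ≡ 48 (mod 109)
22^3 ≡ 75 (mod 109)
22^4 ≡ 15 (mod 109)
22^6 ≡ 66 (mod 109)
22^9 ≡ 45 (mod 109)
22^12 ≡ 105 (mod 109)
22^18 ≡ 63 (mod 109)
22^27 ≡ 1 (mod 109) ✓
The smallest such exponent is 27, so the order of 22 is 27.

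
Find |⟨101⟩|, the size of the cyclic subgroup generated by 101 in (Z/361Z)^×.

171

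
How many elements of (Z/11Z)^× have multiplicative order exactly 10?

4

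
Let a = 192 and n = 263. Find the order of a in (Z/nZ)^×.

131

Since 192 ∈ (Z/263Z)^×, its order divides φ(263) = 263 − 1 = 262 = 2 · 131.
Divisors of 262: 1, 2, 131, 262.
Check 192^d mod 263 for each divisor in increasing order:
192^1 ≡ 192 (mod 263)
192^2 ≡ 44 (mod 263)
192^131 ≡ 1 (mod 263) ✓
Therefore the multiplicative order of 192 modulo 263 is 131.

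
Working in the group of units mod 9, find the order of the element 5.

The order of 5 must divide φ(9) = φ(3^2) = 3·(3−1) = 6 = 2 · 3.
Divisors of 6: 1, 2, 3, 6.
Test each divisor d:
5^1 ≡ 5 (mod 9)
5^2 ≡ 7 (mod 9)
5^3 ≡ 8 (mod 9)
5^6 ≡ 1 (mod 9) ✓
So ord_9(5) = 6.

6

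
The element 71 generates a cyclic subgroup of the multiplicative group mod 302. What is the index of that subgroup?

1

The order of 71 must divide φ(302) = φ(2)·φ(151) = 1·150 = 150 = 2 · 3 · 5^2.
Divisors of 150: 1, 2, 3, 5, 6, 10, 15, 25, 30, 50, 75, 150.
Compute 71^d (mod 302) for the divisors d until we hit 1:
71^1 ≡ 71 (mod 302)
71^2 ≡ 209 (mod 302)
71^3 ≡ 41 (mod 302)
71^5 ≡ 113 (mod 302)
71^6 ≡ 171 (mod 302)
71^10 ≡ 85 (mod 302)
71^15 ≡ 243 (mod 302)
71^25 ≡ 119 (mod 302)
71^30 ≡ 159 (mod 302)
71^50 ≡ 269 (mod 302)
71^75 ≡ 301 (mod 302)
71^150 ≡ 1 (mod 302) ✓
The order of 71 is 150, so the subgroup it generates has 150 elements.
[(Z/302Z)^× : ⟨71⟩] = 150/150 = 1.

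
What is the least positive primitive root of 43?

φ(43) = 43 − 1 = 42 = 2 · 3 · 7.
Test candidates g = 2, 3, … against the prime factors q ∈ {2, 3, 7} of φ(43): g is a generator iff g^(42/q) ≢ 1 for every such q.
g = 2: 2^21 ≡ 42; 2^14 ≡ 1 — hits 1, so not a primitive root.
g = 3: 3^21 ≡ 42; 3^14 ≡ 36; 3^6 ≡ 41 — none is 1, so 3 is a primitive root.
So 3 is the smallest generator of (Z/43Z)^×.

3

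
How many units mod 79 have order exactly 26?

12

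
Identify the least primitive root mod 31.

3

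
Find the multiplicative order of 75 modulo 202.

100

ord(75) | φ(202) = φ(2)·φ(101) = 1·100 = 100 = 2^2 · 5^2.
Divisors of 100: 1, 2, 4, 5, 10, 20, 25, 50, 100.
Evaluate successive powers at the divisors of 100:
75^1 ≡ 75 (mod 202)
75^2 ≡ 171 (mod 202)
75^4 ≡ 153 (mod 202)
75^5 ≡ 163 (mod 202)
75^10 ≡ 107 (mod 202)
75^20 ≡ 137 (mod 202)
75^25 ≡ 111 (mod 202)
75^50 ≡ 201 (mod 202)
75^100 ≡ 1 (mod 202) ✓
Therefore the multiplicative order of 75 modulo 202 is 100.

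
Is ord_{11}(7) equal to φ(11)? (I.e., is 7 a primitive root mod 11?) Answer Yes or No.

Yes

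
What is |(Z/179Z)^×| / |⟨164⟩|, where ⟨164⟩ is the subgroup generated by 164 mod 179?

1

Since 164 ∈ (Z/179Z)^×, its order divides φ(179) = 179 − 1 = 178 = 2 · 89.
Divisors of 178: 1, 2, 89, 178.
Evaluate successive powers at the divisors of 178:
164^1 ≡ 164 (mod 179)
164^2 ≡ 46 (mod 179)
164^89 ≡ 178 (mod 179)
164^178 ≡ 1 (mod 179) ✓
The order of 164 is 178, so the subgroup it generates has 178 elements.
The index is φ(179) / ord(164) = 178 / 178 = 1.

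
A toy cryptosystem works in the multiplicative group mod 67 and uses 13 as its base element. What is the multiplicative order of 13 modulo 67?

66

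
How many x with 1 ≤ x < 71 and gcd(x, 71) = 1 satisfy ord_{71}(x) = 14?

6

φ(71) = 71 − 1 = 70 = 2 · 5 · 7.
In a cyclic group of order 70, there are φ(d) elements of order d for each divisor d of 70, and zero for non-divisors.
14 = 2 · 7 divides 70, and φ(14) = 6.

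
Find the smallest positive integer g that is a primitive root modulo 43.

φ(43) = 43 − 1 = 42 = 2 · 3 · 7.
g is a primitive root iff g^(42/q) ≢ 1 (mod 43) for each prime q ∈ {2, 3, 7}.
g = 2: 2^21 ≡ 42; 2^14 ≡ 1 — hits 1, so not a primitive root.
g = 3: 3^21 ≡ 42; 3^14 ≡ 36; 3^6 ≡ 41 — none is 1, so 3 is a primitive root.
Hence the least primitive root of 43 is 3.

3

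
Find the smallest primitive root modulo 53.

φ(53) = 53 − 1 = 52 = 2^2 · 13.
Test candidates g = 2, 3, … against the prime factors q ∈ {2, 13} of φ(53): g is a generator iff g^(52/q) ≢ 1 for every such q.
g = 2: 2^26 ≡ 52; 2^4 ≡ 16 — none is 1, so 2 is a primitive root.
So 2 is the smallest generator of (Z/53Z)^×.

2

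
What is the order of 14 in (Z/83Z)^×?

82

By Lagrange's theorem, ord_83(14) divides φ(83) = 83 − 1 = 82 = 2 · 41.
Divisors of 82: 1, 2, 41, 82.
Compute 14^d (mod 83) for the divisors d until we hit 1:
14^1 ≡ 14 (mod 83)
14^2 ≡ 30 (mod 83)
14^41 ≡ 82 (mod 83)
14^82 ≡ 1 (mod 83) ✓
So ord_83(14) = 82.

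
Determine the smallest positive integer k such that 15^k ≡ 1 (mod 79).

By Lagrange's theorem, ord_79(15) divides φ(79) = 79 − 1 = 78 = 2 · 3 · 13.
Divisors of 78: 1, 2, 3, 6, 13, 26, 39, 78.
Check 15^d mod 79 for each divisor in increasing order:
15^1 ≡ 15
15^2 ≡ 67
15^3 ≡ 57
15^6 ≡ 10
15^13 ≡ 78
15^26 ≡ 1
Therefore the multiplicative order of 15 modulo 79 is 26.

26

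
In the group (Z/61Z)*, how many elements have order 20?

8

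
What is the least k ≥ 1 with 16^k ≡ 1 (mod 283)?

ord(16) | φ(283) = 283 − 1 = 282 = 2 · 3 · 47.
Divisors of 282: 1, 2, 3, 6, 47, 94, 141, 282.
Compute 16^d (mod 283) for the divisors d until we hit 1:
16^1 ≡ 16 (mod 283)
16^2 ≡ 256 (mod 283)
16^3 ≡ 134 (mod 283)
16^6 ≡ 127 (mod 283)
16^47 ≡ 1 (mod 283) ✓
The smallest such exponent is 47, so the order of 16 is 47.

47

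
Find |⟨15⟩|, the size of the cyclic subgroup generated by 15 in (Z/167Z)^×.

166

Since 15 ∈ (Z/167Z)^×, its order divides φ(167) = 167 − 1 = 166 = 2 · 83.
Divisors of 166: 1, 2, 83, 166.
Check 15^d mod 167 for each divisor in increasing order:
15^1 ≡ 15 (mod 167)
15^2 ≡ 58 (mod 167)
15^83 ≡ 166 (mod 167)
15^166 ≡ 1 (mod 167) ✓
So ord_167(15) = 166.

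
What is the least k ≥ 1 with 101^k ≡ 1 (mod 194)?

By Lagrange's theorem, ord_194(101) divides φ(194) = φ(2)·φ(97) = 1·96 = 96 = 2^5 · 3.
Divisors of 96: 1, 2, 3, 4, 6, 8, 12, 16, 24, 32, 48, 96.
Evaluate successive powers at the divisors of 96:
101^1 ≡ 101
101^2 ≡ 113
101^3 ≡ 161
101^4 ≡ 159
101^6 ≡ 119
101^8 ≡ 61
101^12 ≡ 193
101^16 ≡ 35
101^24 ≡ 1
The smallest such exponent is 24, so the order of 101 is 24.

24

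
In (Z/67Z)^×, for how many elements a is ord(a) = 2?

φ(67) = 67 − 1 = 66 = 2 · 3 · 11.
(Z/67Z)^× is cyclic (|G| = 66); a cyclic group of order m has exactly φ(d) elements of each order d | m, and none otherwise.
2 | 66, and φ(2) = 2 − 1 = 1.

1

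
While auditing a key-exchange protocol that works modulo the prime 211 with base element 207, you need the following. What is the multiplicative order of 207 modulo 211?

By Lagrange's theorem, ord_211(207) divides φ(211) = 211 − 1 = 210 = 2 · 3 · 5 · 7.
Divisors of 210: 1, 2, 3, 5, 6, 7, 10, 14, 15, 21, 30, 35, 42, 70, 105, 210.
Test each divisor d:
207^1 ≡ 207 (mod 211)
207^2 ≡ 16 (mod 211)
207^3 ≡ 147 (mod 211)
207^5 ≡ 31 (mod 211)
207^6 ≡ 87 (mod 211)
207^7 ≡ 74 (mod 211)
207^10 ≡ 117 (mod 211)
207^14 ≡ 201 (mod 211)
207^15 ≡ 40 (mod 211)
207^21 ≡ 104 (mod 211)
207^30 ≡ 123 (mod 211)
207^35 ≡ 15 (mod 211)
207^42 ≡ 55 (mod 211)
207^70 ≡ 14 (mod 211)
207^105 ≡ 210 (mod 211)
207^210 ≡ 1 (mod 211) ✓
Hence ord(207) = 210.

210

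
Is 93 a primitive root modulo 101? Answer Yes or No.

Yes

φ(101) = 101 − 1 = 100 = 2^2 · 5^2.
Test 93^(100/q) mod 101 for each prime factor q of 100:
93^50 ≡ 100 (mod 101)  [q = 2: ≢ 1 ✓]
93^20 ≡ 87 (mod 101)  [q = 5: ≢ 1 ✓]
Every test exponent gives a nontrivial residue, hence 93 generates the full group.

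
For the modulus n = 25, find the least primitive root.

φ(25) = φ(5^2) = 5·(5−1) = 20 = 2^2 · 5.
g is a primitive root iff g^(20/q) ≢ 1 (mod 25) for each prime q ∈ {2, 5}.
g = 2: 2^10 ≡ 24; 2^4 ≡ 16 — none is 1, so 2 is a primitive root.
Hence the least primitive root of 25 is 2.

2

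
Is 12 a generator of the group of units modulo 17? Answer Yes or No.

φ(17) = 17 − 1 = 16 = 2^4.
Test 12^(16/q) mod 17 for each prime factor q of 16:
12^8 ≡ 16 (mod 17)  [q = 2: ≢ 1 ✓]
Every test exponent gives a nontrivial residue, hence 12 generates the full group.

Yes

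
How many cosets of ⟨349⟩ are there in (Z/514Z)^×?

By Lagrange's theorem, ord_514(349) divides φ(514) = φ(2)·φ(257) = 1·256 = 256 = 2^8.
Divisors of 256: 1, 2, 4, 8, 16, 32, 64, 128, 256.
Evaluate successive powers at the divisors of 256:
349^1 ≡ 349
349^2 ≡ 497
349^4 ≡ 289
349^8 ≡ 253
349^16 ≡ 273
349^32 ≡ 513
349^64 ≡ 1
Thus |⟨349⟩| = ord(349) = 64.
Index = |(Z/514Z)^×| / |⟨349⟩| = 256 / 64 = 4.

4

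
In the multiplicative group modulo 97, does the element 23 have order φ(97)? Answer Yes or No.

Yes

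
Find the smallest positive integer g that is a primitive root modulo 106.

φ(106) = φ(2)·φ(53) = 1·52 = 52 = 2^2 · 13.
g is a primitive root iff g^(52/q) ≢ 1 (mod 106) for each prime q ∈ {2, 13}.
g = 2: gcd(2, 106) = 2 > 1, not a unit — skip.
g = 3: 3^26 ≡ 105; 3^4 ≡ 81 — none is 1, so 3 is a primitive root.
The smallest primitive root modulo 106 is 3.

3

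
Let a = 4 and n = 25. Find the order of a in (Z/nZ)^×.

10

Since 4 ∈ (Z/25Z)^×, its order divides φ(25) = φ(5^2) = 5·(5−1) = 20 = 2^2 · 5.
Divisors of 20: 1, 2, 4, 5, 10, 20.
Check 4^d mod 25 for each divisor in increasing order:
4^1 ≡ 4
4^2 ≡ 16
4^4 ≡ 6
4^5 ≡ 24
4^10 ≡ 1
Therefore the multiplicative order of 4 modulo 25 is 10.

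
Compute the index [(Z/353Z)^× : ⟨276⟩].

1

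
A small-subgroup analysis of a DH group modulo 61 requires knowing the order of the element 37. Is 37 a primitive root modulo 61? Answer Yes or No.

No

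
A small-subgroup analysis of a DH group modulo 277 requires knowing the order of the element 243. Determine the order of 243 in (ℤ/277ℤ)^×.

ord(243) | φ(277) = 277 − 1 = 276 = 2^2 · 3 · 23.
Divisors of 276: 1, 2, 3, 4, 6, 12, 23, 46, 69, 92, 138, 276.
Check 243^d mod 277 for each divisor in increasing order:
243^1 ≡ 243
243^2 ≡ 48
243^3 ≡ 30
243^4 ≡ 88
243^6 ≡ 69
243^12 ≡ 52
243^23 ≡ 116
243^46 ≡ 160
243^69 ≡ 1
The smallest such exponent is 69, so the order of 243 is 69.

69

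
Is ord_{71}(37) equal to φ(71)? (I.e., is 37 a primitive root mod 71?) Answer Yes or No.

φ(71) = 71 − 1 = 70 = 2 · 5 · 7.
An element g generates (Z/71Z)^× iff g^(70/q) ≢ 1 (mod 71) for each prime q ∈ {2, 5, 7}.
37^35 ≡ 1 (mod 71)  [q = 2: ≡ 1 ✗]
37^14 ≡ 1 (mod 71)  [q = 5: ≡ 1 ✗]
37^10 ≡ 30 (mod 71)  [q = 7: ≢ 1 ✓]
The check at q = 2 fails, so 37 generates a proper subgroup.

No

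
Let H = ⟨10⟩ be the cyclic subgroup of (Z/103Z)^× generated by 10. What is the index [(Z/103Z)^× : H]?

Since 10 ∈ (Z/103Z)^×, its order divides φ(103) = 103 − 1 = 102 = 2 · 3 · 17.
Divisors of 102: 1, 2, 3, 6, 17, 34, 51, 102.
Test each divisor d:
10^1 ≡ 10 (mod 103)
10^2 ≡ 100 (mod 103)
10^3 ≡ 73 (mod 103)
10^6 ≡ 76 (mod 103)
10^17 ≡ 102 (mod 103)
10^34 ≡ 1 (mod 103) ✓
The order of 10 is 34, so the subgroup it generates has 34 elements.
[(Z/103Z)^× : ⟨10⟩] = 102/34 = 3.

3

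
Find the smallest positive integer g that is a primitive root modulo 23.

φ(23) = 23 − 1 = 22 = 2 · 11.
g is a primitive root iff g^(22/q) ≢ 1 (mod 23) for each prime q ∈ {2, 11}.
g = 2: 2^11 ≡ 1 — hits 1, so not a primitive root.
g = 3: 3^11 ≡ 1 — hits 1, so not a primitive root.
g = 4: 4^11 ≡ 1 — hits 1, so not a primitive root.
g = 5: 5^11 ≡ 22; 5^2 ≡ 2 — none is 1, so 5 is a primitive root.
The smallest primitive root modulo 23 is 5.

5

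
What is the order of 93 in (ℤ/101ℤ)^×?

100

By Lagrange's theorem, ord_101(93) divides φ(101) = 101 − 1 = 100 = 2^2 · 5^2.
Divisors of 100: 1, 2, 4, 5, 10, 20, 25, 50, 100.
Check 93^d mod 101 for each divisor in increasing order:
93^1 ≡ 93 (mod 101)
93^2 ≡ 64 (mod 101)
93^4 ≡ 56 (mod 101)
93^5 ≡ 57 (mod 101)
93^10 ≡ 17 (mod 101)
93^20 ≡ 87 (mod 101)
93^25 ≡ 10 (mod 101)
93^50 ≡ 100 (mod 101)
93^100 ≡ 1 (mod 101) ✓
So ord_101(93) = 100.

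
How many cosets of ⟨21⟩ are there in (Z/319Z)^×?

10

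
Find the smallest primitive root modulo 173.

2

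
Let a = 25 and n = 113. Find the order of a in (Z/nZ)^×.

By Lagrange's theorem, ord_113(25) divides φ(113) = 113 − 1 = 112 = 2^4 · 7.
Divisors of 112: 1, 2, 4, 7, 8, 14, 16, 28, 56, 112.
Check 25^d mod 113 for each divisor in increasing order:
25^1 ≡ 25 (mod 113)
25^2 ≡ 60 (mod 113)
25^4 ≡ 97 (mod 113)
25^7 ≡ 69 (mod 113)
25^8 ≡ 30 (mod 113)
25^14 ≡ 15 (mod 113)
25^16 ≡ 109 (mod 113)
25^28 ≡ 112 (mod 113)
25^56 ≡ 1 (mod 113) ✓
Hence ord(25) = 56.

56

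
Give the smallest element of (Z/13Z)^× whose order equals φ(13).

2

φ(13) = 13 − 1 = 12 = 2^2 · 3.
g is a primitive root iff g^(12/q) ≢ 1 (mod 13) for each prime q ∈ {2, 3}.
g = 2: 2^6 ≡ 12; 2^4 ≡ 3 — none is 1, so 2 is a primitive root.
Hence the least primitive root of 13 is 2.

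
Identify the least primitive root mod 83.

2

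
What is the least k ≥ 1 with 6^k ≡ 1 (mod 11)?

10

By Lagrange's theorem, ord_11(6) divides φ(11) = 11 − 1 = 10 = 2 · 5.
Divisors of 10: 1, 2, 5, 10.
Compute 6^d (mod 11) for the divisors d until we hit 1:
6^1 ≡ 6 (mod 11)
6^2 ≡ 3 (mod 11)
6^5 ≡ 10 (mod 11)
6^10 ≡ 1 (mod 11) ✓
Hence ord(6) = 10.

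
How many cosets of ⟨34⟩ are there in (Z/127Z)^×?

2

Since 34 ∈ (Z/127Z)^×, its order divides φ(127) = 127 − 1 = 126 = 2 · 3^2 · 7.
Divisors of 126: 1, 2, 3, 6, 7, 9, 14, 18, 21, 42, 63, 126.
Evaluate successive powers at the divisors of 126:
34^1 ≡ 34 (mod 127)
34^2 ≡ 13 (mod 127)
34^3 ≡ 61 (mod 127)
34^6 ≡ 38 (mod 127)
34^7 ≡ 22 (mod 127)
34^9 ≡ 32 (mod 127)
34^14 ≡ 103 (mod 127)
34^18 ≡ 8 (mod 127)
34^21 ≡ 107 (mod 127)
34^42 ≡ 19 (mod 127)
34^63 ≡ 1 (mod 127) ✓
The order of 34 is 63, so the subgroup it generates has 63 elements.
The index is φ(127) / ord(34) = 126 / 63 = 2.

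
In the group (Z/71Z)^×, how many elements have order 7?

φ(71) = 71 − 1 = 70 = 2 · 5 · 7.
In a cyclic group of order 70, there are φ(d) elements of order d for each divisor d of 70, and zero for non-divisors.
7 | 70, and φ(7) = 7 − 1 = 6.

6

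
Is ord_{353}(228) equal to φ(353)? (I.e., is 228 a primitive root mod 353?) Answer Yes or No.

Yes

φ(353) = 353 − 1 = 352 = 2^5 · 11.
It suffices to check that the order of 228 is not a proper divisor of 352: compute 228^(352/q) for q ∈ {2, 11}.
228^176 ≡ 352 (mod 353)  [q = 2: ≢ 1 ✓]
228^32 ≡ 131 (mod 353)  [q = 11: ≢ 1 ✓]
None equal 1, so ord_353(228) = 352: 228 is a primitive root.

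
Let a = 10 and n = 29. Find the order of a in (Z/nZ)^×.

By Lagrange's theorem, ord_29(10) divides φ(29) = 29 − 1 = 28 = 2^2 · 7.
Divisors of 28: 1, 2, 4, 7, 14, 28.
Check 10^d mod 29 for each divisor in increasing order:
10^1 ≡ 10
10^2 ≡ 13
10^4 ≡ 24
10^7 ≡ 17
10^14 ≡ 28
10^28 ≡ 1
Hence ord(10) = 28.

28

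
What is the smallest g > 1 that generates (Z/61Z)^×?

φ(61) = 61 − 1 = 60 = 2^2 · 3 · 5.
Test candidates g = 2, 3, … against the prime factors q ∈ {2, 3, 5} of φ(61): g is a generator iff g^(60/q) ≢ 1 for every such q.
g = 2: 2^30 ≡ 60; 2^20 ≡ 47; 2^12 ≡ 9 — none is 1, so 2 is a primitive root.
The smallest primitive root modulo 61 is 2.

2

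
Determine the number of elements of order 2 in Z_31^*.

1

φ(31) = 31 − 1 = 30 = 2 · 3 · 5.
Since (Z/31Z)^× is cyclic of order 30, the number of elements of order d is φ(d) when d | 30 and 0 otherwise.
2 | 30, and φ(2) = 2 − 1 = 1.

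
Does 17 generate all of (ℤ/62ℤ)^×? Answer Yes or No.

φ(62) = φ(2)·φ(31) = 1·30 = 30 = 2 · 3 · 5.
It suffices to check that the order of 17 is not a proper divisor of 30: compute 17^(30/q) for q ∈ {2, 3, 5}.
17^15 ≡ 61 (mod 62)  [q = 2: ≢ 1 ✓]
17^10 ≡ 25 (mod 62)  [q = 3: ≢ 1 ✓]
17^6 ≡ 39 (mod 62)  [q = 5: ≢ 1 ✓]
All checks pass, so 17 has order 30 and is a primitive root modulo 62.

Yes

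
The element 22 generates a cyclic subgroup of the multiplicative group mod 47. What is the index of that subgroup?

1

The order of 22 must divide φ(47) = 47 − 1 = 46 = 2 · 23.
Divisors of 46: 1, 2, 23, 46.
Check 22^d mod 47 for each divisor in increasing order:
22^1 ≡ 22 (mod 47)
22^2 ≡ 14 (mod 47)
22^23 ≡ 46 (mod 47)
22^46 ≡ 1 (mod 47) ✓
So ord_47(22) = 46, hence |⟨22⟩| = 46.
[(Z/47Z)^× : ⟨22⟩] = 46/46 = 1.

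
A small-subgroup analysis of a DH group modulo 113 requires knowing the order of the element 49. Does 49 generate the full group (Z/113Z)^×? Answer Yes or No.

No

φ(113) = 113 − 1 = 112 = 2^4 · 7.
It suffices to check that the order of 49 is not a proper divisor of 112: compute 49^(112/q) for q ∈ {2, 7}.
49^56 ≡ 1 (mod 113)  [q = 2: ≡ 1 ✗]
49^16 ≡ 28 (mod 113)  [q = 7: ≢ 1 ✓]
Since 49^56 ≡ 1, the order of 49 divides 56 < 112, so 49 is not a primitive root.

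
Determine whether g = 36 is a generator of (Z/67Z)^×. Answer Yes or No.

φ(67) = 67 − 1 = 66 = 2 · 3 · 11.
It suffices to check that the order of 36 is not a proper divisor of 66: compute 36^(66/q) for q ∈ {2, 3, 11}.
36^33 ≡ 1 (mod 67)  [q = 2: ≡ 1 ✗]
36^22 ≡ 29 (mod 67)  [q = 3: ≢ 1 ✓]
36^6 ≡ 40 (mod 67)  [q = 11: ≢ 1 ✓]
The check at q = 2 fails, so 36 generates a proper subgroup.

No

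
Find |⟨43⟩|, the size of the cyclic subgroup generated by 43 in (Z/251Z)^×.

250

By Lagrange's theorem, ord_251(43) divides φ(251) = 251 − 1 = 250 = 2 · 5^3.
Divisors of 250: 1, 2, 5, 10, 25, 50, 125, 250.
Test each divisor d:
43^1 ≡ 43 (mod 251)
43^2 ≡ 92 (mod 251)
43^5 ≡ 2 (mod 251)
43^10 ≡ 4 (mod 251)
43^25 ≡ 32 (mod 251)
43^50 ≡ 20 (mod 251)
43^125 ≡ 250 (mod 251)
43^250 ≡ 1 (mod 251) ✓
Therefore the multiplicative order of 43 modulo 251 is 250.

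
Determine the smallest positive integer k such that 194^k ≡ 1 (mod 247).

ord(194) | φ(247) = φ(13·19) = (13−1)·(19−1) = 12·18 = 216 = 2^3 · 3^3.
Divisors of 216: 1, 2, 3, 4, 6, 8, 9, 12, 18, 24, 27, 36, 54, 72, 108, 216.
Test each divisor d:
194^1 ≡ 194
194^2 ≡ 92
194^3 ≡ 64
194^4 ≡ 66
194^6 ≡ 144
194^8 ≡ 157
194^9 ≡ 77
194^12 ≡ 235
194^18 ≡ 1
Hence ord(194) = 18.

18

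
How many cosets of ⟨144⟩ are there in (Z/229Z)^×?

4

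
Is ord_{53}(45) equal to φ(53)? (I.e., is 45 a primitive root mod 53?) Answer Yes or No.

φ(53) = 53 − 1 = 52 = 2^2 · 13.
It suffices to check that the order of 45 is not a proper divisor of 52: compute 45^(52/q) for q ∈ {2, 13}.
45^26 ≡ 52 (mod 53)  [q = 2: ≢ 1 ✓]
45^4 ≡ 15 (mod 53)  [q = 13: ≢ 1 ✓]
None equal 1, so ord_53(45) = 52: 45 is a primitive root.

Yes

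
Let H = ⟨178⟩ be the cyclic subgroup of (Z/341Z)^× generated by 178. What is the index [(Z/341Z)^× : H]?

ord(178) | φ(341) = φ(11·31) = (11−1)·(31−1) = 10·30 = 300 = 2^2 · 3 · 5^2.
Divisors of 300: 1, 2, 3, 4, 5, 6, 10, 12, 15, 20, 25, 30, 50, 60, 75, 100, 150, 300.
Evaluate successive powers at the divisors of 300:
178^1 ≡ 178 (mod 341)
178^2 ≡ 312 (mod 341)
178^3 ≡ 294 (mod 341)
178^4 ≡ 159 (mod 341)
178^5 ≡ 340 (mod 341)
178^6 ≡ 163 (mod 341)
178^10 ≡ 1 (mod 341) ✓
Thus |⟨178⟩| = ord(178) = 10.
[(Z/341Z)^× : ⟨178⟩] = 300/10 = 30.

30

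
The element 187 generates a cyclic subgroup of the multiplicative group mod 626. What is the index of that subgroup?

The order of 187 must divide φ(626) = φ(2)·φ(313) = 1·312 = 312 = 2^3 · 3 · 13.
Divisors of 312: 1, 2, 3, 4, 6, 8, 12, 13, 24, 26, 39, 52, 78, 104, 156, 312.
Check 187^d mod 626 for each divisor in increasing order:
187^1 ≡ 187 (mod 626)
187^2 ≡ 539 (mod 626)
187^3 ≡ 7 (mod 626)
187^4 ≡ 57 (mod 626)
187^6 ≡ 49 (mod 626)
187^8 ≡ 119 (mod 626)
187^12 ≡ 523 (mod 626)
187^13 ≡ 145 (mod 626)
187^24 ≡ 593 (mod 626)
187^26 ≡ 367 (mod 626)
187^39 ≡ 5 (mod 626)
187^52 ≡ 99 (mod 626)
187^78 ≡ 25 (mod 626)
187^104 ≡ 411 (mod 626)
187^156 ≡ 625 (mod 626)
187^312 ≡ 1 (mod 626) ✓
The order of 187 is 312, so the subgroup it generates has 312 elements.
[(Z/626Z)^× : ⟨187⟩] = 312/312 = 1.

1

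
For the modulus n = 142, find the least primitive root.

φ(142) = φ(2)·φ(71) = 1·70 = 70 = 2 · 5 · 7.
g is a primitive root iff g^(70/q) ≢ 1 (mod 142) for each prime q ∈ {2, 5, 7}.
g = 2: gcd(2, 142) = 2 > 1, not a unit — skip.
g = 3: 3^35 ≡ 1 — hits 1, so not a primitive root.
g = 4: gcd(4, 142) = 2 > 1, not a unit — skip.
g = 5: 5^35 ≡ 1 — hits 1, so not a primitive root.
g = 6: gcd(6, 142) = 2 > 1, not a unit — skip.
g = 7: 7^35 ≡ 141; 7^14 ≡ 125; 7^10 ≡ 45 — none is 1, so 7 is a primitive root.
So 7 is the smallest generator of (Z/142Z)^×.

7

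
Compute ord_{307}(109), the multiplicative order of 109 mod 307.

153

By Lagrange's theorem, ord_307(109) divides φ(307) = 307 − 1 = 306 = 2 · 3^2 · 17.
Divisors of 306: 1, 2, 3, 6, 9, 17, 18, 34, 51, 102, 153, 306.
Evaluate successive powers at the divisors of 306:
109^1 ≡ 109
109^2 ≡ 215
109^3 ≡ 103
109^6 ≡ 171
109^9 ≡ 114
109^17 ≡ 46
109^18 ≡ 102
109^34 ≡ 274
109^51 ≡ 17
109^102 ≡ 289
109^153 ≡ 1
The smallest such exponent is 153, so the order of 109 is 153.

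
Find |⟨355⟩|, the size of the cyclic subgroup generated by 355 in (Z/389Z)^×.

ord(355) | φ(389) = 389 − 1 = 388 = 2^2 · 97.
Divisors of 388: 1, 2, 4, 97, 194, 388.
Compute 355^d (mod 389) for the divisors d until we hit 1:
355^1 ≡ 355 (mod 389)
355^2 ≡ 378 (mod 389)
355^4 ≡ 121 (mod 389)
355^97 ≡ 274 (mod 389)
355^194 ≡ 388 (mod 389)
355^388 ≡ 1 (mod 389) ✓
So ord_389(355) = 388.

388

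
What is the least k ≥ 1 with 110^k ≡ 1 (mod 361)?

342

The order of 110 must divide φ(361) = φ(19^2) = 19·(19−1) = 342 = 2 · 3^2 · 19.
Divisors of 342: 1, 2, 3, 6, 9, 18, 19, 38, 57, 114, 171, 342.
Test each divisor d:
110^1 ≡ 110 (mod 361)
110^2 ≡ 187 (mod 361)
110^3 ≡ 354 (mod 361)
110^6 ≡ 49 (mod 361)
110^9 ≡ 18 (mod 361)
110^18 ≡ 324 (mod 361)
110^19 ≡ 262 (mod 361)
110^38 ≡ 54 (mod 361)
110^57 ≡ 69 (mod 361)
110^114 ≡ 68 (mod 361)
110^171 ≡ 360 (mod 361)
110^342 ≡ 1 (mod 361) ✓
So ord_361(110) = 342.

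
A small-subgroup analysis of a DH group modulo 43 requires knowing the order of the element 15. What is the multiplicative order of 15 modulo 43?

21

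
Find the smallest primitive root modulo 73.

5

φ(73) = 73 − 1 = 72 = 2^3 · 3^2.
Test candidates g = 2, 3, … against the prime factors q ∈ {2, 3} of φ(73): g is a generator iff g^(72/q) ≢ 1 for every such q.
g = 2: 2^36 ≡ 1 — hits 1, so not a primitive root.
g = 3: 3^36 ≡ 1 — hits 1, so not a primitive root.
g = 4: 4^36 ≡ 1 — hits 1, so not a primitive root.
g = 5: 5^36 ≡ 72; 5^24 ≡ 8 — none is 1, so 5 is a primitive root.
Hence the least primitive root of 73 is 5.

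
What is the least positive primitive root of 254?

3

φ(254) = φ(2)·φ(127) = 1·126 = 126 = 2 · 3^2 · 7.
g is a primitive root iff g^(126/q) ≢ 1 (mod 254) for each prime q ∈ {2, 3, 7}.
g = 2: gcd(2, 254) = 2 > 1, not a unit — skip.
g = 3: 3^63 ≡ 253; 3^42 ≡ 107; 3^18 ≡ 131 — none is 1, so 3 is a primitive root.
The smallest primitive root modulo 254 is 3.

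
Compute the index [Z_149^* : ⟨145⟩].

4

ord(145) | φ(149) = 149 − 1 = 148 = 2^2 · 37.
Divisors of 148: 1, 2, 4, 37, 74, 148.
Compute 145^d (mod 149) for the divisors d until we hit 1:
145^1 ≡ 145 (mod 149)
145^2 ≡ 16 (mod 149)
145^4 ≡ 107 (mod 149)
145^37 ≡ 1 (mod 149) ✓
So ord_149(145) = 37, hence |⟨145⟩| = 37.
Index = |(Z/149Z)^×| / |⟨145⟩| = 148 / 37 = 4.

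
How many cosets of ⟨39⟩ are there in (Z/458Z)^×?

By Lagrange's theorem, ord_458(39) divides φ(458) = φ(2)·φ(229) = 1·228 = 228 = 2^2 · 3 · 19.
Divisors of 228: 1, 2, 3, 4, 6, 12, 19, 38, 57, 76, 114, 228.
Evaluate successive powers at the divisors of 228:
39^1 ≡ 39 (mod 458)
39^2 ≡ 147 (mod 458)
39^3 ≡ 237 (mod 458)
39^4 ≡ 83 (mod 458)
39^6 ≡ 293 (mod 458)
39^12 ≡ 203 (mod 458)
39^19 ≡ 369 (mod 458)
39^38 ≡ 135 (mod 458)
39^57 ≡ 351 (mod 458)
39^76 ≡ 363 (mod 458)
39^114 ≡ 457 (mod 458)
39^228 ≡ 1 (mod 458) ✓
The order of 39 is 228, so the subgroup it generates has 228 elements.
[(Z/458Z)^× : ⟨39⟩] = 228/228 = 1.

1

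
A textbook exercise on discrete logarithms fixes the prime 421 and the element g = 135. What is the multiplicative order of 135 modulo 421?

42

Since 135 ∈ (Z/421Z)^×, its order divides φ(421) = 421 − 1 = 420 = 2^2 · 3 · 5 · 7.
Divisors of 420: 1, 2, 3, 4, 5, 6, 7, 10, 12, 14, 15, 20, 21, 28, 30, 35, 42, 60, 70, 84, 105, 140, 210, 420.
Compute 135^d (mod 421) for the divisors d until we hit 1:
135^1 ≡ 135 (mod 421)
135^2 ≡ 122 (mod 421)
135^3 ≡ 51 (mod 421)
135^4 ≡ 149 (mod 421)
135^5 ≡ 328 (mod 421)
135^6 ≡ 75 (mod 421)
135^7 ≡ 21 (mod 421)
135^10 ≡ 229 (mod 421)
135^12 ≡ 152 (mod 421)
135^14 ≡ 20 (mod 421)
135^15 ≡ 174 (mod 421)
135^20 ≡ 237 (mod 421)
135^21 ≡ 420 (mod 421)
135^28 ≡ 400 (mod 421)
135^30 ≡ 385 (mod 421)
135^35 ≡ 401 (mod 421)
135^42 ≡ 1 (mod 421) ✓
Hence ord(135) = 42.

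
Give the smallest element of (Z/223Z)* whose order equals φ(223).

φ(223) = 223 − 1 = 222 = 2 · 3 · 37.
Test candidates g = 2, 3, … against the prime factors q ∈ {2, 3, 37} of φ(223): g is a generator iff g^(222/q) ≢ 1 for every such q.
g = 2: 2^111 ≡ 1 — hits 1, so not a primitive root.
g = 3: 3^111 ≡ 222; 3^74 ≡ 183; 3^6 ≡ 60 — none is 1, so 3 is a primitive root.
Hence the least primitive root of 223 is 3.

3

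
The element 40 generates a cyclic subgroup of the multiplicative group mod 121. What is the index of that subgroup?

Since 40 ∈ (Z/121Z)^×, its order divides φ(121) = φ(11^2) = 11·(11−1) = 110 = 2 · 5 · 11.
Divisors of 110: 1, 2, 5, 10, 11, 22, 55, 110.
Evaluate successive powers at the divisors of 110:
40^1 ≡ 40 (mod 121)
40^2 ≡ 27 (mod 121)
40^5 ≡ 120 (mod 121)
40^10 ≡ 1 (mod 121) ✓
Thus |⟨40⟩| = ord(40) = 10.
[(Z/121Z)^× : ⟨40⟩] = 110/10 = 11.

11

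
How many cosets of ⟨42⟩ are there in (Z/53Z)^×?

ord(42) | φ(53) = 53 − 1 = 52 = 2^2 · 13.
Divisors of 52: 1, 2, 4, 13, 26, 52.
Compute 42^d (mod 53) for the divisors d until we hit 1:
42^1 ≡ 42
42^2 ≡ 15
42^4 ≡ 13
42^13 ≡ 1
Thus |⟨42⟩| = ord(42) = 13.
Index = |(Z/53Z)^×| / |⟨42⟩| = 52 / 13 = 4.

4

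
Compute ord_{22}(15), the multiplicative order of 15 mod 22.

5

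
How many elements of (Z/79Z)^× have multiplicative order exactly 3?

2

φ(79) = 79 − 1 = 78 = 2 · 3 · 13.
(Z/79Z)^× is cyclic (|G| = 78); a cyclic group of order m has exactly φ(d) elements of each order d | m, and none otherwise.
3 | 78, and φ(3) = 3 − 1 = 2.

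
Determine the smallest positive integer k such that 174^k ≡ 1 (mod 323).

ord(174) | φ(323) = φ(17·19) = (17−1)·(19−1) = 16·18 = 288 = 2^5 · 3^2.
Divisors of 288: 1, 2, 3, 4, 6, 8, 9, 12, 16, 18, 24, 32, 36, 48, 72, 96, 144, 288.
Check 174^d mod 323 for each divisor in increasing order:
174^1 ≡ 174 (mod 323)
174^2 ≡ 237 (mod 323)
174^3 ≡ 217 (mod 323)
174^4 ≡ 290 (mod 323)
174^6 ≡ 254 (mod 323)
174^8 ≡ 120 (mod 323)
174^9 ≡ 208 (mod 323)
174^12 ≡ 239 (mod 323)
174^16 ≡ 188 (mod 323)
174^18 ≡ 305 (mod 323)
174^24 ≡ 273 (mod 323)
174^32 ≡ 137 (mod 323)
174^36 ≡ 1 (mod 323) ✓
So ord_323(174) = 36.

36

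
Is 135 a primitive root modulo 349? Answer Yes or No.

No

φ(349) = 349 − 1 = 348 = 2^2 · 3 · 29.
Test 135^(348/q) mod 349 for each prime factor q of 348:
135^174 ≡ 1 (mod 349)  [q = 2: ≡ 1 ✗]
135^116 ≡ 122 (mod 349)  [q = 3: ≢ 1 ✓]
135^12 ≡ 285 (mod 349)  [q = 29: ≢ 1 ✓]
The check at q = 2 fails, so 135 generates a proper subgroup.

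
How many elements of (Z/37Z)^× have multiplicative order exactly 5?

0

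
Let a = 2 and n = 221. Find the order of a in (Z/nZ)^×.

24

Since 2 ∈ (Z/221Z)^×, its order divides φ(221) = φ(13·17) = (13−1)·(17−1) = 12·16 = 192 = 2^6 · 3.
Divisors of 192: 1, 2, 3, 4, 6, 8, 12, 16, 24, 32, 48, 64, 96, 192.
Evaluate successive powers at the divisors of 192:
2^1 ≡ 2
2^2 ≡ 4
2^3 ≡ 8
2^4 ≡ 16
2^6 ≡ 64
2^8 ≡ 35
2^12 ≡ 118
2^16 ≡ 120
2^24 ≡ 1
The smallest such exponent is 24, so the order of 2 is 24.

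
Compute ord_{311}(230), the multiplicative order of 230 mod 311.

310

The order of 230 must divide φ(311) = 311 − 1 = 310 = 2 · 5 · 31.
Divisors of 310: 1, 2, 5, 10, 31, 62, 155, 310.
Test each divisor d:
230^1 ≡ 230
230^2 ≡ 30
230^5 ≡ 185
230^10 ≡ 15
230^31 ≡ 305
230^62 ≡ 36
230^155 ≡ 310
230^310 ≡ 1
Hence ord(230) = 310.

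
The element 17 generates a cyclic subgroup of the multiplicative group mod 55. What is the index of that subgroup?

2

ord(17) | φ(55) = φ(5·11) = (5−1)·(11−1) = 4·10 = 40 = 2^3 · 5.
Divisors of 40: 1, 2, 4, 5, 8, 10, 20, 40.
Evaluate successive powers at the divisors of 40:
17^1 ≡ 17 (mod 55)
17^2 ≡ 14 (mod 55)
17^4 ≡ 31 (mod 55)
17^5 ≡ 32 (mod 55)
17^8 ≡ 26 (mod 55)
17^10 ≡ 34 (mod 55)
17^20 ≡ 1 (mod 55) ✓
Thus |⟨17⟩| = ord(17) = 20.
The index is φ(55) / ord(17) = 40 / 20 = 2.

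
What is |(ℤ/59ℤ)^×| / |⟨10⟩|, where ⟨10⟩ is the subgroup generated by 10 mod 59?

1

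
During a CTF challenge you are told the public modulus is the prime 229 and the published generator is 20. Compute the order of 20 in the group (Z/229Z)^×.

57

By Lagrange's theorem, ord_229(20) divides φ(229) = 229 − 1 = 228 = 2^2 · 3 · 19.
Divisors of 228: 1, 2, 3, 4, 6, 12, 19, 38, 57, 76, 114, 228.
Check 20^d mod 229 for each divisor in increasing order:
20^1 ≡ 20 (mod 229)
20^2 ≡ 171 (mod 229)
20^3 ≡ 214 (mod 229)
20^4 ≡ 158 (mod 229)
20^6 ≡ 225 (mod 229)
20^12 ≡ 16 (mod 229)
20^19 ≡ 94 (mod 229)
20^38 ≡ 134 (mod 229)
20^57 ≡ 1 (mod 229) ✓
Hence ord(20) = 57.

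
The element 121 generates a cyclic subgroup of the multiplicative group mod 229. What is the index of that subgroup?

12

By Lagrange's theorem, ord_229(121) divides φ(229) = 229 − 1 = 228 = 2^2 · 3 · 19.
Divisors of 228: 1, 2, 3, 4, 6, 12, 19, 38, 57, 76, 114, 228.
Evaluate successive powers at the divisors of 228:
121^1 ≡ 121 (mod 229)
121^2 ≡ 214 (mod 229)
121^3 ≡ 17 (mod 229)
121^4 ≡ 225 (mod 229)
121^6 ≡ 60 (mod 229)
121^12 ≡ 165 (mod 229)
121^19 ≡ 1 (mod 229) ✓
So ord_229(121) = 19, hence |⟨121⟩| = 19.
[(Z/229Z)^× : ⟨121⟩] = 228/19 = 12.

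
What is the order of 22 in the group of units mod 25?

Since 22 ∈ (Z/25Z)^×, its order divides φ(25) = φ(5^2) = 5·(5−1) = 20 = 2^2 · 5.
Divisors of 20: 1, 2, 4, 5, 10, 20.
Evaluate successive powers at the divisors of 20:
22^1 ≡ 22
22^2 ≡ 9
22^4 ≡ 6
22^5 ≡ 7
22^10 ≡ 24
22^20 ≡ 1
So ord_25(22) = 20.

20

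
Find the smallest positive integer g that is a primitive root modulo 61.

2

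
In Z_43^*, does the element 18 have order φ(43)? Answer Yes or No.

Yes

φ(43) = 43 − 1 = 42 = 2 · 3 · 7.
An element g generates (Z/43Z)^× iff g^(42/q) ≢ 1 (mod 43) for each prime q ∈ {2, 3, 7}.
18^21 ≡ 42 (mod 43)  [q = 2: ≢ 1 ✓]
18^14 ≡ 6 (mod 43)  [q = 3: ≢ 1 ✓]
18^6 ≡ 41 (mod 43)  [q = 7: ≢ 1 ✓]
All checks pass, so 18 has order 42 and is a primitive root modulo 43.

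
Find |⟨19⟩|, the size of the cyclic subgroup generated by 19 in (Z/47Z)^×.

46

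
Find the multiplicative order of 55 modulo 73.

9

ord(55) | φ(73) = 73 − 1 = 72 = 2^3 · 3^2.
Divisors of 72: 1, 2, 3, 4, 6, 8, 9, 12, 18, 24, 36, 72.
Test each divisor d:
55^1 ≡ 55 (mod 73)
55^2 ≡ 32 (mod 73)
55^3 ≡ 8 (mod 73)
55^4 ≡ 2 (mod 73)
55^6 ≡ 64 (mod 73)
55^8 ≡ 4 (mod 73)
55^9 ≡ 1 (mod 73) ✓
So ord_73(55) = 9.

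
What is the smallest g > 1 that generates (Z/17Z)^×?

φ(17) = 17 − 1 = 16 = 2^4.
Test candidates g = 2, 3, … against the prime factors q ∈ {2} of φ(17): g is a generator iff g^(16/q) ≢ 1 for every such q.
g = 2: 2^8 ≡ 1 — hits 1, so not a primitive root.
g = 3: 3^8 ≡ 16 — none is 1, so 3 is a primitive root.
The smallest primitive root modulo 17 is 3.

3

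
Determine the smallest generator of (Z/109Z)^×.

φ(109) = 109 − 1 = 108 = 2^2 · 3^3.
g is a primitive root iff g^(108/q) ≢ 1 (mod 109) for each prime q ∈ {2, 3}.
g = 2: 2^54 ≡ 108; 2^36 ≡ 1 — hits 1, so not a primitive root.
g = 3: 3^54 ≡ 1 — hits 1, so not a primitive root.
g = 4: 4^54 ≡ 1 — hits 1, so not a primitive root.
g = 5: 5^54 ≡ 1 — hits 1, so not a primitive root.
g = 6: 6^54 ≡ 108; 6^36 ≡ 63 — none is 1, so 6 is a primitive root.
The smallest primitive root modulo 109 is 6.

6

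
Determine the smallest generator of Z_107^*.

2

φ(107) = 107 − 1 = 106 = 2 · 53.
Test candidates g = 2, 3, … against the prime factors q ∈ {2, 53} of φ(107): g is a generator iff g^(106/q) ≢ 1 for every such q.
g = 2: 2^53 ≡ 106; 2^2 ≡ 4 — none is 1, so 2 is a primitive root.
The smallest primitive root modulo 107 is 2.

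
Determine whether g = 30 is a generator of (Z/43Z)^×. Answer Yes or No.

φ(43) = 43 − 1 = 42 = 2 · 3 · 7.
Test 30^(42/q) mod 43 for each prime factor q of 42:
30^21 ≡ 42 (mod 43)  [q = 2: ≢ 1 ✓]
30^14 ≡ 6 (mod 43)  [q = 3: ≢ 1 ✓]
30^6 ≡ 16 (mod 43)  [q = 7: ≢ 1 ✓]
None equal 1, so ord_43(30) = 42: 30 is a primitive root.

Yes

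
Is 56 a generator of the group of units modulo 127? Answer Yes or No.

Yes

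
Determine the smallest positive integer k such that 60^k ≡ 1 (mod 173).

Since 60 ∈ (Z/173Z)^×, its order divides φ(173) = 173 − 1 = 172 = 2^2 · 43.
Divisors of 172: 1, 2, 4, 43, 86, 172.
Check 60^d mod 173 for each divisor in increasing order:
60^1 ≡ 60 (mod 173)
60^2 ≡ 140 (mod 173)
60^4 ≡ 51 (mod 173)
60^43 ≡ 1 (mod 173) ✓
The smallest such exponent is 43, so the order of 60 is 43.

43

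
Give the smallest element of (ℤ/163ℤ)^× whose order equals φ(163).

2

φ(163) = 163 − 1 = 162 = 2 · 3^4.
Test candidates g = 2, 3, … against the prime factors q ∈ {2, 3} of φ(163): g is a generator iff g^(162/q) ≢ 1 for every such q.
g = 2: 2^81 ≡ 162; 2^54 ≡ 104 — none is 1, so 2 is a primitive root.
The smallest primitive root modulo 163 is 2.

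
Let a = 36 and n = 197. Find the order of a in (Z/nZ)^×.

7

Since 36 ∈ (Z/197Z)^×, its order divides φ(197) = 197 − 1 = 196 = 2^2 · 7^2.
Divisors of 196: 1, 2, 4, 7, 14, 28, 49, 98, 196.
Compute 36^d (mod 197) for the divisors d until we hit 1:
36^1 ≡ 36
36^2 ≡ 114
36^4 ≡ 191
36^7 ≡ 1
Hence ord(36) = 7.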